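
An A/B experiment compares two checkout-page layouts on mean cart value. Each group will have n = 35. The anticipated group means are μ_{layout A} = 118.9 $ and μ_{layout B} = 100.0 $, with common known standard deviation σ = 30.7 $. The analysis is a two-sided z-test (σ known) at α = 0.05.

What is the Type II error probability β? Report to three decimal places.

β ≈ 0.269

Standardized effect: d = |μ_{layout A} − μ_{layout B}| / σ = |118.9 − 100.0| / 30.7 = 0.6156
Noncentrality parameter: λ = d·√(n/2) = 0.6156 × √(35/2) = 2.5754
Two-sided α = 0.05 → critical value z_{0.025} = 1.960.
Power = Φ(λ − 1.960) + Φ(−λ − 1.960) = Φ(0.615) + Φ(-4.535) = 0.7309 + 0.0000 = 0.7309.
Type II error: β = 1 − power = 1 − 0.7309 = 0.2691.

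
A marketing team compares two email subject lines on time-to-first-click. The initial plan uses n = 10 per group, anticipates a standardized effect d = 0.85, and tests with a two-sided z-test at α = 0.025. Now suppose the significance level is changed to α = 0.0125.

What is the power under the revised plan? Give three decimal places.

Power ≈ 0.275

δ = d·√(n/2) = 0.85 × √(10/2) = 1.9007 (unchanged). New critical value: z_{0.0063} = 2.498.
Revised power = Φ(δ − 2.498) + Φ(−δ − 2.498) = Φ(-0.597) + Φ(-4.398) = 0.2752 + 0.0000 = 0.2752.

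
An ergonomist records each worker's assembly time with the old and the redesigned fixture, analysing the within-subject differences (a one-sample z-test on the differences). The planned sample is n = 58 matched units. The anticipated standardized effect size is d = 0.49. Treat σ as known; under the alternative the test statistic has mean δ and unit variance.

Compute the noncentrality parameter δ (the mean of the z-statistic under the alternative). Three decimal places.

δ ≈ 3.732

δ = d·√n = 0.49 × √58 = 3.7317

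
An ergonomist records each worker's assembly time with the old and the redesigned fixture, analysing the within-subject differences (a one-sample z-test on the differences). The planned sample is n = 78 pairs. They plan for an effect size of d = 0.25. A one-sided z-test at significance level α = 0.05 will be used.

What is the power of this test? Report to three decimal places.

Power ≈ 0.713

Noncentrality parameter: δ = d·√n = 0.25 × √78 = 2.2079
One-sided α = 0.05 → critical value z_{0.05} = 1.645.
Power = P(Z > 1.645 − δ) = Φ(0.563) = 0.7133.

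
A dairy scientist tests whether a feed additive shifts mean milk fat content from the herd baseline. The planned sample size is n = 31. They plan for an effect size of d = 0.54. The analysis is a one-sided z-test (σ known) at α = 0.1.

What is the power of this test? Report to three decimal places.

Power ≈ 0.958

Noncentrality parameter: δ = d·√n = 0.54 × √31 = 3.0066
One-sided α = 0.1 → critical value z_{0.1} = 1.282.
Power = P(Z > 1.282 − δ) = Φ(1.725) = 0.9577.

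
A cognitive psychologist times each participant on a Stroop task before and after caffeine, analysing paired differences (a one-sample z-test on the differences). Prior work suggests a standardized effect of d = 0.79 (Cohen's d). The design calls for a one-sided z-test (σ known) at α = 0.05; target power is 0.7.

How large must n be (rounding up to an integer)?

For power 0.7 need Φ(δ − z_{0.05}) = 0.7, so δ = z_{0.05} + z_{0.30} = 1.645 + 0.524 = 2.169.
δ = d·√n ⇒ n = (δ/d)² = (2.169 / 0.79)² = 7.54.
Round up to the next whole unit.

n = 8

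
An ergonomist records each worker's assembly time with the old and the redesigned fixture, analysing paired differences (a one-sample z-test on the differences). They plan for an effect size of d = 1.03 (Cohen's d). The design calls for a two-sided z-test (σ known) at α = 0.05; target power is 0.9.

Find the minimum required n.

n = 10

Set Φ(δ − 1.960) = 0.9; then δ − 1.960 = Φ⁻¹(0.9) = 1.282, giving δ = 3.242.
(For δ > 0 the lower-tail rejection region contributes negligibly to power, so the one-term inversion is standard.)
δ = d·√n ⇒ n = (δ/d)² = (3.242 / 1.03)² = 9.90.
Round up to the next whole unit.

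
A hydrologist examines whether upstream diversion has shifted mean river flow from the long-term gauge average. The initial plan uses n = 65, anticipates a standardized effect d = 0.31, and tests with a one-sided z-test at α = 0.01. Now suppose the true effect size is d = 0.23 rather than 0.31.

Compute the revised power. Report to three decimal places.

With d = 0.23: δ = d·√n = 0.23 × √65 = 1.8543. Critical value z_{0.01} = 2.326.
Revised power = Φ(δ − 2.326) = Φ(-0.472) = 0.3185.

Power ≈ 0.318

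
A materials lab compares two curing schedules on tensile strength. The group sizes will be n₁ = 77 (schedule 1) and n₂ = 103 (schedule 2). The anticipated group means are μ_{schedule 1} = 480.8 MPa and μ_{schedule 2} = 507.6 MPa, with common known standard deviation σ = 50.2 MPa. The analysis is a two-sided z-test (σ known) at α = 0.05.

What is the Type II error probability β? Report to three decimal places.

β ≈ 0.057

Standardized effect: d = |μ_{schedule 1} − μ_{schedule 2}| / σ = |480.8 − 507.6| / 50.2 = 0.5339
Noncentrality parameter: δ = d / √(1/n₁ + 1/n₂) = 0.5339 / √(1/77 + 1/103) = 3.5437
Critical value for a two-sided test at α = 0.05: z_{α/2} = 1.960.
Power = Φ(δ − 1.960) + Φ(−δ − 1.960) = Φ(1.584) + Φ(-5.504) = 0.9434 + 0.0000 = 0.9434.
Type II error: β = 1 − power = 1 − 0.9434 = 0.0566.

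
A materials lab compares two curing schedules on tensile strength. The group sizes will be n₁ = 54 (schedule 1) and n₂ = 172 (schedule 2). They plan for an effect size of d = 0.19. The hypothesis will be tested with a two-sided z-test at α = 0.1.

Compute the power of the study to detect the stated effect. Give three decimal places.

Power ≈ 0.337

Noncentrality parameter: δ = d / √(1/n₁ + 1/n₂) = 0.19 / √(1/54 + 1/172) = 1.2180
Critical value for a two-sided test at α = 0.1: z_{α/2} = 1.645.
Power = Φ(δ − 1.645) + Φ(−δ − 1.645) = Φ(-0.427) + Φ(-2.863) = 0.3348 + 0.0021 = 0.3369.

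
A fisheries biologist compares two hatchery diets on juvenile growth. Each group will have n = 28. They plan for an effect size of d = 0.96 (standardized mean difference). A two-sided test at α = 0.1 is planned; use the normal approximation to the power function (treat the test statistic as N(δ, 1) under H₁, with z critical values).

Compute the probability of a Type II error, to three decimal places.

Noncentrality parameter: δ = d·√(n/2) = 0.96 × √(28/2) = 3.5920
Two-sided α = 0.1 → critical value z_{0.05} = 1.645.
Power = Φ(δ − 1.645) + Φ(−δ − 1.645) = Φ(1.947) + Φ(-5.237) = 0.9742 + 0.0000 = 0.9742.
Type II error: β = 1 − power = 1 − 0.9742 = 0.0258.

β ≈ 0.026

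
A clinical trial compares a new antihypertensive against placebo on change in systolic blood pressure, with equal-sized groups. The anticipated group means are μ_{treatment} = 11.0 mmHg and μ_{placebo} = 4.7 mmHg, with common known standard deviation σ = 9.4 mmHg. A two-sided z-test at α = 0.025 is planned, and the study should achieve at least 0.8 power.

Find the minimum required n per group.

n = 43 per group

Standardized effect: d = |μ_{treatment} − μ_{placebo}| / σ = |11.0 − 4.7| / 9.4 = 0.6702
For power 0.8 need Φ(δ − z_{0.0125}) = 0.8, so δ = z_{0.0125} + z_{0.20} = 2.241 + 0.842 = 3.083.
(Ignoring the negligible lower-tail rejection probability gives the usual closed-form inversion.)
δ = d·√(n/2) ⇒ n = 2(δ/d)² = 2 × (3.083 / 0.6702)² = 42.32.
Round up to the next whole unit.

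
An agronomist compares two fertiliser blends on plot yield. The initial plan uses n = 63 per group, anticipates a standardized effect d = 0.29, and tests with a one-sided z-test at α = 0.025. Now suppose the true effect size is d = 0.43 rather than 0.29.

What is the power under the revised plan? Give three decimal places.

Power ≈ 0.675

With d = 0.43: δ = d·√(n/2) = 0.43 × √(63/2) = 2.4134. Critical value z_{0.025} = 1.960.
Revised power = P(Z > 1.960 − δ) = Φ(0.453) = 0.6749.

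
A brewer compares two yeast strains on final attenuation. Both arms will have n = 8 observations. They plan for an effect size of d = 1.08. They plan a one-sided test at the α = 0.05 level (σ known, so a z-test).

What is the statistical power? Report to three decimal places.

Noncentrality parameter: δ = d·√(n/2) = 1.08 × √(8/2) = 2.1600
Critical value for a one-sided test at α = 0.05: z_α = 1.645.
Power = Φ(δ − 1.645) = Φ(0.515) = 0.6968.

Power ≈ 0.697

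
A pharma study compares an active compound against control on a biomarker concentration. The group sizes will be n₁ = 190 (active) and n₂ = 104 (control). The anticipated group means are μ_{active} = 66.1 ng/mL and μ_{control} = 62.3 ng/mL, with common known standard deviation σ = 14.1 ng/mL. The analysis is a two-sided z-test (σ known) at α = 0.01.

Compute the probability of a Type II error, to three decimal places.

β ≈ 0.643

Standardized effect: d = |μ_{active} − μ_{control}| / σ = |66.1 − 62.3| / 14.1 = 0.2695
Noncentrality parameter: δ = d / √(1/n₁ + 1/n₂) = 0.2695 / √(1/190 + 1/104) = 2.2095
Critical value for a two-sided test at α = 0.01: z_{α/2} = 2.576.
Power = Φ(δ − 2.576) + Φ(−δ − 2.576) = Φ(-0.366) + Φ(-4.785) = 0.3570 + 0.0000 = 0.3570.
Type II error: β = 1 − power = 1 − 0.3570 = 0.6430.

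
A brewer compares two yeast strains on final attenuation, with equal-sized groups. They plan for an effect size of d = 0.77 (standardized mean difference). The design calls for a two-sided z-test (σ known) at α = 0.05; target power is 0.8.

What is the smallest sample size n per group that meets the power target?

For power 0.8 need Φ(δ − z_{0.025}) = 0.8, so δ = z_{0.025} + z_{0.20} = 1.960 + 0.842 = 2.802.
(Ignoring the negligible lower-tail rejection probability gives the usual closed-form inversion.)
δ = d·√(n/2) ⇒ n = 2(δ/d)² = 2 × (2.802 / 0.77)² = 26.48.
Rounding up, n = 27 per group.

n = 27 per group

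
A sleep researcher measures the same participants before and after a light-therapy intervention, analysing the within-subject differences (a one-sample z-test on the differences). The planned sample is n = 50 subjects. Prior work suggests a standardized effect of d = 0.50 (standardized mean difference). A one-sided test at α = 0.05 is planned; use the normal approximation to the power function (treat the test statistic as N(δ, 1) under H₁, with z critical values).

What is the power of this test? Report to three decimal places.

Power ≈ 0.971

Noncentrality parameter: δ = d·√n = 0.50 × √50 = 3.5355
One-sided α = 0.05 → critical value z_{0.05} = 1.645.
Power = P(Z > 1.645 − δ) = Φ(1.891) = 0.9707.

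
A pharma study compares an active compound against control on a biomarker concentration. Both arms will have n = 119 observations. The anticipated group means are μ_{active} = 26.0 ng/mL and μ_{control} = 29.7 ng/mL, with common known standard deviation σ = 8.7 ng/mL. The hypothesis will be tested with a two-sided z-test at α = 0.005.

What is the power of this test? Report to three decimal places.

Standardized effect: d = |μ_{active} − μ_{control}| / σ = |26.0 − 29.7| / 8.7 = 0.4253
Noncentrality parameter: δ = d·√(n/2) = 0.4253 × √(119/2) = 3.2805
Two-sided α = 0.005 → critical value z_{0.0025} = 2.807.
Power = Φ(δ − 2.807) + Φ(−δ − 2.807) = Φ(0.473) + Φ(-6.088) = 0.6821 + 0.0000 = 0.6821.

Power ≈ 0.682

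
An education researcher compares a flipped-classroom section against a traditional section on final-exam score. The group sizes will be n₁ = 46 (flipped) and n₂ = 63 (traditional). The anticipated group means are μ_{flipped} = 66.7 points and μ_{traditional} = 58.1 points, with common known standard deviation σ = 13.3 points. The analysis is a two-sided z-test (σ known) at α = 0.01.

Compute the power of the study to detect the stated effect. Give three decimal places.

Power ≈ 0.776

Standardized effect: d = |μ_{flipped} − μ_{traditional}| / σ = |66.7 − 58.1| / 13.3 = 0.6466
Noncentrality parameter: δ = d / √(1/n₁ + 1/n₂) = 0.6466 / √(1/46 + 1/63) = 3.3341
Critical value for a two-sided test at α = 0.01: z_{α/2} = 2.576.
Power = Φ(δ − 2.576) + Φ(−δ − 2.576) = Φ(0.758) + Φ(-5.910) = 0.7759 + 0.0000 = 0.7759.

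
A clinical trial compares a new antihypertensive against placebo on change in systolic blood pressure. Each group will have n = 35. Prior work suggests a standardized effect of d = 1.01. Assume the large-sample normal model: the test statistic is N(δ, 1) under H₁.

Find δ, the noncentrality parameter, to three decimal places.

δ = d·√(n/2) = 1.01 × √(35/2) = 4.2251

δ ≈ 4.225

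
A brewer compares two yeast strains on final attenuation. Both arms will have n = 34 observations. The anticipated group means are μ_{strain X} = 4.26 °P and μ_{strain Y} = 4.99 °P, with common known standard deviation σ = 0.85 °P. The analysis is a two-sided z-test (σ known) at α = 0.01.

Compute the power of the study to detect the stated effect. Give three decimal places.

Power ≈ 0.833

Standardized effect: d = |μ_{strain X} − μ_{strain Y}| / σ = |4.26 − 4.99| / 0.85 = 0.8588
Noncentrality parameter: δ = d·√(n/2) = 0.8588 × √(34/2) = 3.5410
Critical value for a two-sided test at α = 0.01: z_{α/2} = 2.576.
Power = Φ(δ − 2.576) + Φ(−δ − 2.576) = Φ(0.965) + Φ(-6.117) = 0.8328 + 0.0000 = 0.8328.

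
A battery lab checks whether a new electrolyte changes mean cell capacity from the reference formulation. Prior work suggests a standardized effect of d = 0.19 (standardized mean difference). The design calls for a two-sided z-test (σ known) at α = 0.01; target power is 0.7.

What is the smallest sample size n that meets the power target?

n = 267

For power 0.7 need Φ(δ − z_{0.005}) = 0.7, so δ = z_{0.005} + z_{0.30} = 2.576 + 0.524 = 3.100.
(For δ > 0 the lower-tail rejection region contributes negligibly to power, so the one-term inversion is standard.)
δ = d·√n ⇒ n = (δ/d)² = (3.100 / 0.19)² = 266.24.
Rounding up, n = 267.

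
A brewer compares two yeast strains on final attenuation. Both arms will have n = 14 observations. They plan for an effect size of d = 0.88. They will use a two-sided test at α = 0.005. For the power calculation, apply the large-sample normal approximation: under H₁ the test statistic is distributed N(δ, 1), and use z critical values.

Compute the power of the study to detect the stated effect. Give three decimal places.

Power ≈ 0.316

Noncentrality parameter: δ = d·√(n/2) = 0.88 × √(14/2) = 2.3283
Two-sided α = 0.005 → critical value z_{0.0025} = 2.807.
Power = Φ(δ − 2.807) + Φ(−δ − 2.807) = Φ(-0.479) + Φ(-5.135) = 0.3161 + 0.0000 = 0.3161.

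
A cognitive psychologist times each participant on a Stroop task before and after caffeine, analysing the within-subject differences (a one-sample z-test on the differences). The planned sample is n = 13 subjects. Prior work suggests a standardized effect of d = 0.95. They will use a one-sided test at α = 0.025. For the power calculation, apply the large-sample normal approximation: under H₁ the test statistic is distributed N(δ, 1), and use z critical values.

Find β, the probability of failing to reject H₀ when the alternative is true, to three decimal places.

β ≈ 0.071

Noncentrality parameter: δ = d·√n = 0.95 × √13 = 3.4253
Critical value for a one-sided test at α = 0.025: z_α = 1.960.
Power = Φ(δ − 1.960) = Φ(1.465) = 0.9286.
Type II error: β = 1 − power = 1 − 0.9286 = 0.0714.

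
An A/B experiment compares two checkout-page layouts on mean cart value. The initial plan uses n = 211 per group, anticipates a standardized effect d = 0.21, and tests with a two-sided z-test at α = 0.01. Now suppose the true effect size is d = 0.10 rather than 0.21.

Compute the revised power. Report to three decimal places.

With d = 0.10: δ = d·√(n/2) = 0.10 × √(211/2) = 1.0271. Critical value z_{0.005} = 2.576.
Revised power = Φ(δ − 2.576) + Φ(−δ − 2.576) = Φ(-1.549) + Φ(-3.603) = 0.0607 + 0.0002 = 0.0609.

Power ≈ 0.061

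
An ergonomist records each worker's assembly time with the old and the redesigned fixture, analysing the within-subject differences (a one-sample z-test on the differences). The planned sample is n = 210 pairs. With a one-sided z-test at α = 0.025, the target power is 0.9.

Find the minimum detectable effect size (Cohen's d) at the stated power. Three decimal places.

d ≈ 0.224

Required noncentrality: δ = z_{0.025} + z_{0.10} = 1.960 + 1.282 = 3.242.
δ = d·√n ⇒ d = δ/√n = 3.242/√210 = 0.2237.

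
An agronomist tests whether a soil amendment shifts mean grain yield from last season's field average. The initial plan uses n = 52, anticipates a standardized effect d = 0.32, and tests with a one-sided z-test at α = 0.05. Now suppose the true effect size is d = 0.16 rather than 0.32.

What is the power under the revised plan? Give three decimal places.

With d = 0.16: δ = d·√n = 0.16 × √52 = 1.1538. Critical value z_{0.05} = 1.645.
Revised power = P(Z > 1.645 − δ) = Φ(-0.491) = 0.3117.

Power ≈ 0.312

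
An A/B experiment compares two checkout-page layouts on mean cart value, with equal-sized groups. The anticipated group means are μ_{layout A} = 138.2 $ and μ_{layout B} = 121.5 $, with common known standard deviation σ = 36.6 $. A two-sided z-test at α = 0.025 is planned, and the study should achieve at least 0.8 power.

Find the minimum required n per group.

n = 92 per group

Standardized effect: d = |μ_{layout A} − μ_{layout B}| / σ = |138.2 − 121.5| / 36.6 = 0.4563
Set Φ(δ − 2.241) = 0.8; then δ − 2.241 = Φ⁻¹(0.8) = 0.842, giving δ = 3.083.
(The Φ(−δ − z_{α/2}) term is vanishingly small for δ > 0 and is dropped in the standard sample-size formula.)
δ = d·√(n/2) ⇒ n = 2(δ/d)² = 2 × (3.083 / 0.4563)² = 91.31.
Rounding up, n = 92 per group.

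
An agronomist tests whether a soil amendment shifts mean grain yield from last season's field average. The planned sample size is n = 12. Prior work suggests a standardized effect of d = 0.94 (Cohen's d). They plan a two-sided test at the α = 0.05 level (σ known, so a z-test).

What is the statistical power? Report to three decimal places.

Noncentrality parameter: δ = d·√n = 0.94 × √12 = 3.2563
Critical value for a two-sided test at α = 0.05: z_{α/2} = 1.960.
Power = Φ(δ − 1.960) + Φ(−δ − 1.960) = Φ(1.296) + Φ(-5.216) = 0.9026 + 0.0000 = 0.9026.

Power ≈ 0.903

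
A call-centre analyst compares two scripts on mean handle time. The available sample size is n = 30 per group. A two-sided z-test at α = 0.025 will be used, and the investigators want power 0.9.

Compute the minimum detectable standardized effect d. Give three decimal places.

d ≈ 0.910

Need Φ(δ − 2.241) = 0.9, so δ = 2.241 + 1.282 = 3.523.
(The second rejection-region term Φ(−δ − z_{α/2}) is negligible and dropped.)
δ = d·√(n/2) ⇒ d = δ/√(n/2) = 3.523/√(30/2) = 0.9096.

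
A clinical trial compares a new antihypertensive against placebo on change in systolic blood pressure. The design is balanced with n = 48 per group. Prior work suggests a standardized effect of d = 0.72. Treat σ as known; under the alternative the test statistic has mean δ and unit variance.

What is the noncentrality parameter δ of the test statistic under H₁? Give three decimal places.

δ ≈ 3.527

The noncentrality parameter scales effect size by the design's sample-size factor: δ = d·√(n/2) = 0.72 × √(48/2) = 3.5273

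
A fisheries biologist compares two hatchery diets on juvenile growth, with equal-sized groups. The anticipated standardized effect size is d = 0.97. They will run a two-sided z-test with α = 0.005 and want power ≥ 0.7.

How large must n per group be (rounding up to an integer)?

n = 24 per group

Set Φ(δ − 2.807) = 0.7; then δ − 2.807 = Φ⁻¹(0.7) = 0.524, giving δ = 3.331.
(For δ > 0 the lower-tail rejection region contributes negligibly to power, so the one-term inversion is standard.)
δ = d·√(n/2) ⇒ n = 2(δ/d)² = 2 × (3.331 / 0.97)² = 23.59.
Round up to the next whole unit.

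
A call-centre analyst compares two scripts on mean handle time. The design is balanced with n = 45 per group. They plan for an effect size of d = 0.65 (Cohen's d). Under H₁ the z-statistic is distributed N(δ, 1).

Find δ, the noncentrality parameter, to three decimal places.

δ ≈ 3.083

The noncentrality parameter scales effect size by the design's sample-size factor: δ = d·√(n/2) = 0.65 × √(45/2) = 3.0832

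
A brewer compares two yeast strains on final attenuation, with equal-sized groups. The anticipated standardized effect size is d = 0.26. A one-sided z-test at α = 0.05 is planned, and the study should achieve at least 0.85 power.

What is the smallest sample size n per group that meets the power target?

n = 213 per group

Set Φ(δ − 1.645) = 0.85; then δ − 1.645 = Φ⁻¹(0.85) = 1.036, giving δ = 2.681.
δ = d·√(n/2) ⇒ n = 2(δ/d)² = 2 × (2.681 / 0.26)² = 212.70.
Round up to the next whole unit.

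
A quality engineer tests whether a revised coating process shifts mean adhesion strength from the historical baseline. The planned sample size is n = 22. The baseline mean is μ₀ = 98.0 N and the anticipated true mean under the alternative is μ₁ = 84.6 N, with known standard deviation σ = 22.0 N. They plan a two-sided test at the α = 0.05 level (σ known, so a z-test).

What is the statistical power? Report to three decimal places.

Standardized effect: d = |μ₁ − μ₀| / σ = |84.6 − 98.0| / 22.0 = 0.6091
Noncentrality parameter: δ = d·√n = 0.6091 × √22 = 2.8569
Two-sided α = 0.05 → critical value z_{0.025} = 1.960.
Power = Φ(δ − 1.960) + Φ(−δ − 1.960) = Φ(0.897) + Φ(-4.817) = 0.8151 + 0.0000 = 0.8151.

Power ≈ 0.815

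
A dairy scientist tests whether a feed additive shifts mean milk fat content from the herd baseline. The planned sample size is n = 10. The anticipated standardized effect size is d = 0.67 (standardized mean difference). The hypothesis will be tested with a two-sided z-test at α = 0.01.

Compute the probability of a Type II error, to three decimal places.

Noncentrality parameter: δ = d·√n = 0.67 × √10 = 2.1187
Two-sided α = 0.01 → critical value z_{0.005} = 2.576.
Power = Φ(δ − 2.576) + Φ(−δ − 2.576) = Φ(-0.457) + Φ(-4.695) = 0.3238 + 0.0000 = 0.3238.
Type II error: β = 1 − power = 1 − 0.3238 = 0.6762.

β ≈ 0.676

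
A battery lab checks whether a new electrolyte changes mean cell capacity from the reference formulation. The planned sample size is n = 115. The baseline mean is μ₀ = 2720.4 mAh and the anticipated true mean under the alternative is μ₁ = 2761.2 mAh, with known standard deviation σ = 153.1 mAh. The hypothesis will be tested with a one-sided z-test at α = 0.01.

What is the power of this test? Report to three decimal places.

Power ≈ 0.702

Standardized effect: d = |μ₁ − μ₀| / σ = |2761.2 − 2720.4| / 153.1 = 0.2665
Noncentrality parameter: δ = d·√n = 0.2665 × √115 = 2.8578
Critical value for a one-sided test at α = 0.01: z_α = 2.326.
Power = Φ(δ − 2.326) = Φ(0.531) = 0.7025.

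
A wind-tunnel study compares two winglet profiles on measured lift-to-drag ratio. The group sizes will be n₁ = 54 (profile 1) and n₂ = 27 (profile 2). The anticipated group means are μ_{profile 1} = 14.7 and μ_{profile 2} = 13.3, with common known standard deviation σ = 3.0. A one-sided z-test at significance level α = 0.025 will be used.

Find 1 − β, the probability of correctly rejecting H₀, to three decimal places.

Standardized effect: d = |μ_{profile 1} − μ_{profile 2}| / σ = |14.7 − 13.3| / 3.0 = 0.4667
Noncentrality parameter: δ = d / √(1/n₁ + 1/n₂) = 0.4667 / √(1/54 + 1/27) = 1.9799
Critical value for a one-sided test at α = 0.025: z_α = 1.960.
Power = P(Z > 1.960 − δ) = Φ(0.020) = 0.5080.

Power ≈ 0.508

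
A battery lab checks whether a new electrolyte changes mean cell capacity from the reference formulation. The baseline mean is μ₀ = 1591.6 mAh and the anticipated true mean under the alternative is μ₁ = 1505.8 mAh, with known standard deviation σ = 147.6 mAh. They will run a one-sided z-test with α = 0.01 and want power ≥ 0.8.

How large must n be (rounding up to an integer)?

Standardized effect: d = |μ₁ − μ₀| / σ = |1505.8 − 1591.6| / 147.6 = 0.5813
For power 0.8 need Φ(δ − z_{0.01}) = 0.8, so δ = z_{0.01} + z_{0.20} = 2.326 + 0.842 = 3.168.
δ = d·√n ⇒ n = (δ/d)² = (3.168 / 0.5813)² = 29.70.
Round up to the next whole unit.

n = 30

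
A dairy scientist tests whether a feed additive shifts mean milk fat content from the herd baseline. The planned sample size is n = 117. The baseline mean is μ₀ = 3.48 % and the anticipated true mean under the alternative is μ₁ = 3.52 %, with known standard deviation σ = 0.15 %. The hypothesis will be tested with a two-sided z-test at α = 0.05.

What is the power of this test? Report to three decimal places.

Power ≈ 0.822

Standardized effect: d = |μ₁ − μ₀| / σ = |3.52 − 3.48| / 0.15 = 0.2667
Noncentrality parameter: δ = d·√n = 0.2667 × √117 = 2.8844
Critical value for a two-sided test at α = 0.05: z_{α/2} = 1.960.
Power = Φ(δ − 1.960) + Φ(−δ − 1.960) = Φ(0.924) + Φ(-4.844) = 0.8224 + 0.0000 = 0.8224.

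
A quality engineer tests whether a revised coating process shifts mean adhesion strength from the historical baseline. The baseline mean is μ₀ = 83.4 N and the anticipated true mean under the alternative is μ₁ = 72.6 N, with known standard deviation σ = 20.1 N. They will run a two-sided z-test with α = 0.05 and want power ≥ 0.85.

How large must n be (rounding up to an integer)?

Standardized effect: d = |μ₁ − μ₀| / σ = |72.6 − 83.4| / 20.1 = 0.5373
For power 0.85 need Φ(δ − z_{0.025}) = 0.85, so δ = z_{0.025} + z_{0.15} = 1.960 + 1.036 = 2.996.
(The Φ(−δ − z_{α/2}) term is vanishingly small for δ > 0 and is dropped in the standard sample-size formula.)
δ = d·√n ⇒ n = (δ/d)² = (2.996 / 0.5373)² = 31.10.
Rounding up, n = 32.

n = 32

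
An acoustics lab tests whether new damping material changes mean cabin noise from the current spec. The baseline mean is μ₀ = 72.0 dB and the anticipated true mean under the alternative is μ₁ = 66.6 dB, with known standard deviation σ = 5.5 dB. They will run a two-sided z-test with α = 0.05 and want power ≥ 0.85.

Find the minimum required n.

Standardized effect: d = |μ₁ − μ₀| / σ = |66.6 − 72.0| / 5.5 = 0.9818
Set Φ(δ − 1.960) = 0.85; then δ − 1.960 = Φ⁻¹(0.85) = 1.036, giving δ = 2.996.
(The Φ(−δ − z_{α/2}) term is vanishingly small for δ > 0 and is dropped in the standard sample-size formula.)
δ = d·√n ⇒ n = (δ/d)² = (2.996 / 0.9818)² = 9.31.
Rounding up, n = 10.

n = 10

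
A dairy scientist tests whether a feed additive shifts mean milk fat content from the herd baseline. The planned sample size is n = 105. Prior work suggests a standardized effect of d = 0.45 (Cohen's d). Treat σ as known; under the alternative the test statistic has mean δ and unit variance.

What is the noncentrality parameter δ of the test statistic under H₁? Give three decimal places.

The noncentrality parameter scales effect size by the design's sample-size factor: δ = d·√n = 0.45 × √105 = 4.6111

δ ≈ 4.611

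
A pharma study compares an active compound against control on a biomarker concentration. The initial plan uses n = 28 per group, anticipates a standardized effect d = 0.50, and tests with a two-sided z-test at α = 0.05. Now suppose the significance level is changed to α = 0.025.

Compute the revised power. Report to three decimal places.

δ = d·√(n/2) = 0.50 × √(28/2) = 1.8708 (unchanged). New critical value: z_{0.0125} = 2.241.
Revised power = Φ(δ − 2.241) + Φ(−δ − 2.241) = Φ(-0.371) + Φ(-4.112) = 0.3555 + 0.0000 = 0.3555.

Power ≈ 0.355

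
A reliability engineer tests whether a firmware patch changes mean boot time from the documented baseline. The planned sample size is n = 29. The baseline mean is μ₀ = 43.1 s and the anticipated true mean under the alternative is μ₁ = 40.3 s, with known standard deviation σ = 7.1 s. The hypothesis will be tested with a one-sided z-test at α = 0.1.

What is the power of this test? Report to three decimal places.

Standardized effect: d = |μ₁ − μ₀| / σ = |40.3 − 43.1| / 7.1 = 0.3944
Noncentrality parameter: δ = d·√n = 0.3944 × √29 = 2.1237
Critical value for a one-sided test at α = 0.1: z_α = 1.282.
Power = Φ(δ − 1.282) = Φ(0.842) = 0.8002.

Power ≈ 0.800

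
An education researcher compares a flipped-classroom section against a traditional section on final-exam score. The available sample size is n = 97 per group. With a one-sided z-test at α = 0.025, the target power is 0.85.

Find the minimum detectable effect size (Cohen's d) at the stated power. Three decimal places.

Required noncentrality: δ = z_{0.025} + z_{0.15} = 1.960 + 1.036 = 2.996.
δ = d·√(n/2) ⇒ d = δ/√(n/2) = 2.996/√(97/2) = 0.4303.

d ≈ 0.430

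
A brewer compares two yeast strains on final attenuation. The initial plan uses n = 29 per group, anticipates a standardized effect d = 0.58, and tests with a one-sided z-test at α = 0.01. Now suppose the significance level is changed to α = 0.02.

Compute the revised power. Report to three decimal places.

Power ≈ 0.562

δ = d·√(n/2) = 0.58 × √(29/2) = 2.2086 (unchanged). New critical value: z_{0.02} = 2.054.
Revised power = P(Z > 2.054 − δ) = Φ(0.155) = 0.5615.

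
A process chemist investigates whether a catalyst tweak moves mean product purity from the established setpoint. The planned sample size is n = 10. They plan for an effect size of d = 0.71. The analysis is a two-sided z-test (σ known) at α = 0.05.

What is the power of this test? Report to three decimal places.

Noncentrality parameter: δ = d·√n = 0.71 × √10 = 2.2452
Critical value for a two-sided test at α = 0.05: z_{α/2} = 1.960.
Power = Φ(δ − 1.960) + Φ(−δ − 1.960) = Φ(0.285) + Φ(-4.205) = 0.6123 + 0.0000 = 0.6123.

Power ≈ 0.612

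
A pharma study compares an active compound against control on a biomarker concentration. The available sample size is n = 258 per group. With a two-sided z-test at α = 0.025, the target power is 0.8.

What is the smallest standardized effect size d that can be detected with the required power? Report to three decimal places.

d ≈ 0.271

Need Φ(δ − 2.241) = 0.8, so δ = 2.241 + 0.842 = 3.083.
(Lower-tail contribution to power is negligible for δ > 0.)
δ = d·√(n/2) ⇒ d = δ/√(n/2) = 3.083/√(258/2) = 0.2714.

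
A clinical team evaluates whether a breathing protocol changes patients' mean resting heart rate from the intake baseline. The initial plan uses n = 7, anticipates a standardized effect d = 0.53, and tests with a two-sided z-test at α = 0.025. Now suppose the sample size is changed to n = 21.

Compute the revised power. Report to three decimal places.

With n = 21: δ = d·√n = 0.53 × √21 = 2.4288. Critical value z_{0.0125} = 2.241.
Revised power = Φ(δ − 2.241) + Φ(−δ − 2.241) = Φ(0.187) + Φ(-4.670) = 0.5743 + 0.0000 = 0.5743.

Power ≈ 0.574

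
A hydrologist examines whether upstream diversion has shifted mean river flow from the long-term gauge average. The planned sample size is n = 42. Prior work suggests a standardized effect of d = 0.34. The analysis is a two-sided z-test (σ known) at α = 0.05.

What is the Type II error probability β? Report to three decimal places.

β ≈ 0.404

Noncentrality parameter: δ = d·√n = 0.34 × √42 = 2.2035
Two-sided α = 0.05 → critical value z_{0.025} = 1.960.
Power = Φ(δ − 1.960) + Φ(−δ − 1.960) = Φ(0.243) + Φ(-4.163) = 0.5962 + 0.0000 = 0.5962.
Type II error: β = 1 − power = 1 − 0.5962 = 0.4038.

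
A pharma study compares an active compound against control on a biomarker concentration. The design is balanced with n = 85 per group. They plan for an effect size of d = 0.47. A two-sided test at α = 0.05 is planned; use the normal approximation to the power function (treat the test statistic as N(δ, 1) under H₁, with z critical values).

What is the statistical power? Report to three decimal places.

Noncentrality parameter: λ = d·√(n/2) = 0.47 × √(85/2) = 3.0640
Two-sided α = 0.05 → critical value z_{0.025} = 1.960.
Power = Φ(λ − 1.960) + Φ(−λ − 1.960) = Φ(1.104) + Φ(-5.024) = 0.8652 + 0.0000 = 0.8652.

Power ≈ 0.865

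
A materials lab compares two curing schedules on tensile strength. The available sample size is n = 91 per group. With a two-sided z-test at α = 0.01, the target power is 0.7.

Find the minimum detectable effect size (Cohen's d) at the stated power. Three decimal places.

Required noncentrality: δ = z_{0.005} + z_{0.30} = 2.576 + 0.524 = 3.100.
(Lower-tail contribution to power is negligible for δ > 0.)
δ = d·√(n/2) ⇒ d = δ/√(n/2) = 3.100/√(91/2) = 0.4596.

d ≈ 0.460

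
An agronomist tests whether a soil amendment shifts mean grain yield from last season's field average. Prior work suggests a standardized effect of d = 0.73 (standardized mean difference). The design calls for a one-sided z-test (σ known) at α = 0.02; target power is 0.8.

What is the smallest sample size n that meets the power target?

n = 16

For power 0.8 need Φ(δ − z_{0.02}) = 0.8, so δ = z_{0.02} + z_{0.20} = 2.054 + 0.842 = 2.895.
δ = d·√n ⇒ n = (δ/d)² = (2.895 / 0.73)² = 15.73.
Round up to the next whole unit.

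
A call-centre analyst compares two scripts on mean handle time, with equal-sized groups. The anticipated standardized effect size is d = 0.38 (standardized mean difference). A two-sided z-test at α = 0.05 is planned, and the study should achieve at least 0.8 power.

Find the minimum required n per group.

For power 0.8 need Φ(δ − z_{0.025}) = 0.8, so δ = z_{0.025} + z_{0.20} = 1.960 + 0.842 = 2.802.
(The Φ(−δ − z_{α/2}) term is vanishingly small for δ > 0 and is dropped in the standard sample-size formula.)
δ = d·√(n/2) ⇒ n = 2(δ/d)² = 2 × (2.802 / 0.38)² = 108.71.
Rounding up, n = 109 per group.

n = 109 per group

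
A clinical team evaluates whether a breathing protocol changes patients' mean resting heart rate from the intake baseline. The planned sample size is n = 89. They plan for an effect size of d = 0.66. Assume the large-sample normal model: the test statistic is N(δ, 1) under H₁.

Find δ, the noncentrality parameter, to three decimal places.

δ ≈ 6.226

δ = d·√n = 0.66 × √89 = 6.2264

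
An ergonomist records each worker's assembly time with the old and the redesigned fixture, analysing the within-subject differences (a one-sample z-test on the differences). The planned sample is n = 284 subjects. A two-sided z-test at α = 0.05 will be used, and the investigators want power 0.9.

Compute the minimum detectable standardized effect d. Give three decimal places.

Required noncentrality: δ = z_{0.025} + z_{0.10} = 1.960 + 1.282 = 3.242.
(The second rejection-region term Φ(−δ − z_{α/2}) is negligible and dropped.)
δ = d·√n ⇒ d = δ/√n = 3.242/√284 = 0.1923.

d ≈ 0.192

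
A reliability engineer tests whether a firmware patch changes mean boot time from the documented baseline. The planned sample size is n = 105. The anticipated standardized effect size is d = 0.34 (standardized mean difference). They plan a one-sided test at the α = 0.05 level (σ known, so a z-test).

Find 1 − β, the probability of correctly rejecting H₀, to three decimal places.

Noncentrality parameter: δ = d·√n = 0.34 × √105 = 3.4840
One-sided α = 0.05 → critical value z_{0.05} = 1.645.
Power = Φ(δ − 1.645) = Φ(1.839) = 0.9671.

Power ≈ 0.967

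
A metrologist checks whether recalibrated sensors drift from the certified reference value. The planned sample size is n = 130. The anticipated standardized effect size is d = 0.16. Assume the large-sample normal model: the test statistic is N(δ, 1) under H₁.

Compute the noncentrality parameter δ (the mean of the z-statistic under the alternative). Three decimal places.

δ = d·√n = 0.16 × √130 = 1.8243

δ ≈ 1.824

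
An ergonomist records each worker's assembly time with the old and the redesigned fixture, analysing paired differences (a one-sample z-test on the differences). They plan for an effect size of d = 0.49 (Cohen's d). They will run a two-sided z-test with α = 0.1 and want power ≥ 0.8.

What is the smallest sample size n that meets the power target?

n = 26

Set Φ(δ − 1.645) = 0.8; then δ − 1.645 = Φ⁻¹(0.8) = 0.842, giving δ = 2.486.
(Ignoring the negligible lower-tail rejection probability gives the usual closed-form inversion.)
δ = d·√n ⇒ n = (δ/d)² = (2.486 / 0.49)² = 25.75.
Round up to the next whole unit.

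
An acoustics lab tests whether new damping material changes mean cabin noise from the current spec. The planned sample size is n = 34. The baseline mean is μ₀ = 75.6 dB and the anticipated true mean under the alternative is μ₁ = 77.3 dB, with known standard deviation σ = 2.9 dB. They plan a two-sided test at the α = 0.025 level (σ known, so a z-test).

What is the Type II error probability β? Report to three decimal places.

β ≈ 0.120

Standardized effect: d = |μ₁ − μ₀| / σ = |77.3 − 75.6| / 2.9 = 0.5862
Noncentrality parameter: δ = d·√n = 0.5862 × √34 = 3.4181
Critical value for a two-sided test at α = 0.025: z_{α/2} = 2.241.
Power = Φ(δ − 2.241) + Φ(−δ − 2.241) = Φ(1.177) + Φ(-5.660) = 0.8804 + 0.0000 = 0.8804.
Type II error: β = 1 − power = 1 − 0.8804 = 0.1196.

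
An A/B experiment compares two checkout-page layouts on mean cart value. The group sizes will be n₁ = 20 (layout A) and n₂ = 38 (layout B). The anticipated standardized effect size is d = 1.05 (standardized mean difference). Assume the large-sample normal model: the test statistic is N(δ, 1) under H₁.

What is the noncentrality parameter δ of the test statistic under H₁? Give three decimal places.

δ ≈ 3.801

δ = d / √(1/n₁ + 1/n₂) = 1.05 / √(1/20 + 1/38) = 3.8009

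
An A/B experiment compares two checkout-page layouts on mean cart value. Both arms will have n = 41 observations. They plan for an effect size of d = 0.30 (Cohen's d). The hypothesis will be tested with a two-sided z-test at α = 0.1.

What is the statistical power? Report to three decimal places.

Noncentrality parameter: δ = d·√(n/2) = 0.30 × √(41/2) = 1.3583
Two-sided α = 0.1 → critical value z_{0.05} = 1.645.
Power = Φ(δ − 1.645) + Φ(−δ − 1.645) = Φ(-0.287) + Φ(-3.003) = 0.3872 + 0.0013 = 0.3886.

Power ≈ 0.389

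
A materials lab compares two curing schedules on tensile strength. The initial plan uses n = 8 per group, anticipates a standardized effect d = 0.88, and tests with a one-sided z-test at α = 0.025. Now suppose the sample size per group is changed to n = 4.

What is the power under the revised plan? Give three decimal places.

With n = 4 per group: δ = d·√(n/2) = 0.88 × √(4/2) = 1.2445. Critical value z_{0.025} = 1.960.
Revised power = Φ(δ − 1.960) = Φ(-0.715) = 0.2372.

Power ≈ 0.237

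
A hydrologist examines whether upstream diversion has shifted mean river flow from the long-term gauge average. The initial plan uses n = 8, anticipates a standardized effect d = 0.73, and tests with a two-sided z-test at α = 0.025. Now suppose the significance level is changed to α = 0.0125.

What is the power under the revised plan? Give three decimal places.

δ = d·√n = 0.73 × √8 = 2.0648 (unchanged). New critical value: z_{0.0063} = 2.498.
Revised power = Φ(δ − 2.498) + Φ(−δ − 2.498) = Φ(-0.433) + Φ(-4.562) = 0.3325 + 0.0000 = 0.3325.

Power ≈ 0.333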